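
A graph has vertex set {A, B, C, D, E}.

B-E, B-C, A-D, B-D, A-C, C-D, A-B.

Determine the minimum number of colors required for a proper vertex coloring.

A, B, C, D are pairwise adjacent (a clique of size 4), so at least 4 colors are needed.
4 colors suffice: color 1 → {B}; color 2 → {D, E}; color 3 → {C}; color 4 → {A}. Every edge joins two different colors.

4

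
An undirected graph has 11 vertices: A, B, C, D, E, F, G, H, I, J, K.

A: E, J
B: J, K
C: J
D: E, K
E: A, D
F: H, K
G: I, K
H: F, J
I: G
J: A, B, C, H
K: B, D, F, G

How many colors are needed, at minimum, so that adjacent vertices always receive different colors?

3

The cycle B-J-H-F-K-B has odd length 5, so it cannot be 2-colored; at least 3 colors are needed.
3 colors suffice: color 1 → {E, I, J, K}; color 2 → {A, B, C, D, G, H}; color 3 → {F}. Each edge has distinct colors on its endpoints.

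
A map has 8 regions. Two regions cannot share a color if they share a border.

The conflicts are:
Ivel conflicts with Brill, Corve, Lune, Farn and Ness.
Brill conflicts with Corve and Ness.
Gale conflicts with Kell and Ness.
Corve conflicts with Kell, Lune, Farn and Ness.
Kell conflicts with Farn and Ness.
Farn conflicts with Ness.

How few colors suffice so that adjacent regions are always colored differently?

Ivel, Brill, Corve, Ness pairwise conflict, so at least 4 colors are needed.
One proper 4-coloring: Ivel=3, Brill=4, Gale=1, Corve=1, Kell=3, Lune=2, Farn=4, Ness=2. Every pair that conflicts lands in different colors.

4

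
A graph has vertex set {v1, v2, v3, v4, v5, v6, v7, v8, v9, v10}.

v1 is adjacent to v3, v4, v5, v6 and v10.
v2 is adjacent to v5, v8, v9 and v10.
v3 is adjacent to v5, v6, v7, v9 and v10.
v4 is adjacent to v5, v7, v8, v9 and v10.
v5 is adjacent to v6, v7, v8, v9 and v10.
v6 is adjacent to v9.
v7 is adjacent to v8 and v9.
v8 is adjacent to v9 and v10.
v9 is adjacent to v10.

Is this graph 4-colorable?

No

v4, v5, v8, v9, v10 form a clique, so at least 5 colors are needed.
So 4 colors are not enough.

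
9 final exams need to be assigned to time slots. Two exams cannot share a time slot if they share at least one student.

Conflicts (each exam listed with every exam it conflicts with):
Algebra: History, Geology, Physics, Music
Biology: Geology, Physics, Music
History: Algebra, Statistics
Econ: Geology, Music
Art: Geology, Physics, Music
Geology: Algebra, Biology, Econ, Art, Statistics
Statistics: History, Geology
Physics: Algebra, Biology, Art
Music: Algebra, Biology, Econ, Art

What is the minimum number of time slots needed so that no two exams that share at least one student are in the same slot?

Econ and Geology conflict, so at least 2 time slots are needed.
2 time slots suffice: time slot 1 → {History, Geology, Physics, Music}; time slot 2 → {Algebra, Biology, Econ, Art, Statistics}. Every pair that conflicts lands in different time slots.

2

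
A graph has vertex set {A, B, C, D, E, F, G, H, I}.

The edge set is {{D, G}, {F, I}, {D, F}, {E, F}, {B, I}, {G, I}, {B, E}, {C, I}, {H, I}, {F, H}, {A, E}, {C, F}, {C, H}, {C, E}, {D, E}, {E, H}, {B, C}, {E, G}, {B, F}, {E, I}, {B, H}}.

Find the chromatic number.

B, C, E, F, H, I form a clique, so at least 6 colors are needed.
6 colors suffice: color 1 → {E}; color 2 → {A, F, G}; color 3 → {D, I}; color 4 → {C}; color 5 → {B}; color 6 → {H}. No two adjacent vertices share a color.

6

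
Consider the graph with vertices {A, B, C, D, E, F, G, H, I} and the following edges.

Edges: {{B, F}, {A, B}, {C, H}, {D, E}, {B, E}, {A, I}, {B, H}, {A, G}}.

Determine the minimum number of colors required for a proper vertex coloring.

A and B are adjacent, so at least 2 colors are needed.
A valid assignment using 2 colors: A=blue, B=red, C=red, D=red, E=blue, F=blue, G=red, H=blue, I=red. Each edge has distinct colors on its endpoints.

2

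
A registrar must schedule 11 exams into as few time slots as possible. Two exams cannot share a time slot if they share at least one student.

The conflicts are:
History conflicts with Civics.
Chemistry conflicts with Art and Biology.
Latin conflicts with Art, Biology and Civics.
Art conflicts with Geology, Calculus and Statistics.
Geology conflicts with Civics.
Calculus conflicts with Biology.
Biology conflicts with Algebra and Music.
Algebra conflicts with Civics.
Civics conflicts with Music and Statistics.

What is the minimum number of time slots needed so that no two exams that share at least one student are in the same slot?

2

Art and Calculus conflict, so at least 2 time slots are needed.
2 time slots suffice: History=2, Chemistry=2, Latin=2, Art=1, Geology=2, Calculus=2, Biology=1, Algebra=2, Civics=1, Music=2, Statistics=2. Every pair that conflicts lands in different time slots.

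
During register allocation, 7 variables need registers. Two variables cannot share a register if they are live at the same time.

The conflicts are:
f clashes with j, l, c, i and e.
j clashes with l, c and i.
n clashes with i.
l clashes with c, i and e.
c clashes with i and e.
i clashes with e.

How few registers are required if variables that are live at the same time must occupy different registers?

f, j, l, c, i all conflict with each other, so at least 5 registers are needed.
Using 5 registers: f=4, j=5, n=2, l=2, c=3, i=1, e=5. No two conflicting variables share a register.

5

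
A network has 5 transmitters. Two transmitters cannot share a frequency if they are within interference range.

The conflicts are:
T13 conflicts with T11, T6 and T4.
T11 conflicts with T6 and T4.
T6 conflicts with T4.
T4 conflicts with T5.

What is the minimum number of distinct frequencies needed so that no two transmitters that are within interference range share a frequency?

T13, T11, T6, T4 all conflict with each other, so at least 4 frequencies are needed.
4 frequencies suffice: T13=3, T11=2, T6=4, T4=1, T5=2. No two conflicting transmitters share a frequency.

4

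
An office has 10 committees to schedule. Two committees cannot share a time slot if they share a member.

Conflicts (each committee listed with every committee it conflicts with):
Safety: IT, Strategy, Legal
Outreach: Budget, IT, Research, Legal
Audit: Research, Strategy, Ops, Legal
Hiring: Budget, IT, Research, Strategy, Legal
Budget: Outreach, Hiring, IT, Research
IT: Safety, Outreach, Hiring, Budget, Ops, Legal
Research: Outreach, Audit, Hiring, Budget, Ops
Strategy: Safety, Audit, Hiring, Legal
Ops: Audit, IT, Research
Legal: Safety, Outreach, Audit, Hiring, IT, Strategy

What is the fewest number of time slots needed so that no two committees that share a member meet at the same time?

3

Hiring, Strategy, Legal pairwise conflict, so at least 3 time slots are needed.
Using 3 time slots: Safety=3, Outreach=3, Audit=3, Hiring=3, Budget=1, IT=2, Research=2, Strategy=2, Ops=1, Legal=1. Each listed conflict is separated.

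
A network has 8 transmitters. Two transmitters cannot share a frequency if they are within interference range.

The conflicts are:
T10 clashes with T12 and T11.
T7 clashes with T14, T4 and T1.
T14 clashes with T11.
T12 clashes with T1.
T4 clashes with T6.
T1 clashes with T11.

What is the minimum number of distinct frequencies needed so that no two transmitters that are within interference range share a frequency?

2

T4 and T6 conflict, so at least 2 frequencies are needed.
2 frequencies suffice: frequency 1 → {T7, T12, T11, T6}; frequency 2 → {T10, T14, T4, T1}. Each listed conflict is separated.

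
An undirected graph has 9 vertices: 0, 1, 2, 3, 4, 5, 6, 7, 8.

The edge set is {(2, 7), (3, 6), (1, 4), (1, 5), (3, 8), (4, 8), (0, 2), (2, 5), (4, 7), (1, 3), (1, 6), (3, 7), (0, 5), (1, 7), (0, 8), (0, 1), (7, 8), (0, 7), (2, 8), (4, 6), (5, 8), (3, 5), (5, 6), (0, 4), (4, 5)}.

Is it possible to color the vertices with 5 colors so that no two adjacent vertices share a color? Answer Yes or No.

The chromatic number is 4. 1, 4, 5, 6 are pairwise adjacent (a clique of size 4), so at least 4 colors are needed.
A valid assignment using 4 colors: 0=green, 1=blue, 2=yellow, 3=yellow, 4=yellow, 5=red, 6=green, 7=red, 8=blue.
Since 5 ≥ 4, a proper 5-coloring certainly exists.

Yes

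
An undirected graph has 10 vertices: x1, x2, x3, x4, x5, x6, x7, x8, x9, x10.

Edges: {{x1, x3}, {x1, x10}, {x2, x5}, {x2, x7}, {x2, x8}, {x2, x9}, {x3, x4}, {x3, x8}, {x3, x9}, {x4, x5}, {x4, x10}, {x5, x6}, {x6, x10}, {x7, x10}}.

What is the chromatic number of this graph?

3

The cycle x5-x2-x9-x3-x4-x5 has odd length 5, so it cannot be 2-colored; at least 3 colors are needed.
3 colors suffice: color 1 → {x2, x3, x10}; color 2 → {x1, x4, x6, x7, x8, x9}; color 3 → {x5}. Each edge has distinct colors on its endpoints.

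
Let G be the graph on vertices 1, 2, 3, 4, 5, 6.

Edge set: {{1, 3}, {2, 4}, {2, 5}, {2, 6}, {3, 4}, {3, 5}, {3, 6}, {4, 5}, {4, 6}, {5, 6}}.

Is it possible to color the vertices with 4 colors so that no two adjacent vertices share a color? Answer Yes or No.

Yes

The chromatic number is 4. 3, 4, 5, 6 are pairwise adjacent (a clique of size 4), so at least 4 colors are needed.
4 colors suffice: color a → {2, 3}; color b → {1, 5}; color c → {6}; color d → {4}.
That is already a proper 4-coloring.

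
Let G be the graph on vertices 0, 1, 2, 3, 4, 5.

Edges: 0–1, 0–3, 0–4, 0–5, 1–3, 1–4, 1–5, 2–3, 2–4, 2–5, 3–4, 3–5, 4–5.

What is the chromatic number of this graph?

5

0, 1, 3, 4, 5 are mutually adjacent (a clique of size 5), so at least 5 colors are needed.
5 colors suffice: 0=purple, 1=yellow, 2=yellow, 3=green, 4=blue, 5=red. Each edge has distinct colors on its endpoints.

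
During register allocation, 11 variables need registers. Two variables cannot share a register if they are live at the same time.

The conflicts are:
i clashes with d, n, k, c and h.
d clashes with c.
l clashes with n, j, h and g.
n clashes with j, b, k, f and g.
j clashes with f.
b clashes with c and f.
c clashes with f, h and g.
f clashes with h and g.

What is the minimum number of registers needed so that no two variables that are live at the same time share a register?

3

i, d, c are mutually in conflict, so at least 3 registers are needed.
3 registers suffice: i=2, d=3, l=2, n=1, j=3, b=3, k=3, c=1, f=2, h=3, g=3. No two conflicting variables share a register.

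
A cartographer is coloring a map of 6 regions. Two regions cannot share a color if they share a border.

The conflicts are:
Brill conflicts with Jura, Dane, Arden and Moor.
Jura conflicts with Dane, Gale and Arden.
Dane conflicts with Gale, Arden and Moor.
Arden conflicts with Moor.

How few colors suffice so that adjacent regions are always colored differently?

Brill, Dane, Arden, Moor pairwise conflict, so at least 4 colors are needed.
4 colors suffice: Brill=3, Jura=4, Dane=1, Gale=2, Arden=2, Moor=4. Each listed conflict is separated.

4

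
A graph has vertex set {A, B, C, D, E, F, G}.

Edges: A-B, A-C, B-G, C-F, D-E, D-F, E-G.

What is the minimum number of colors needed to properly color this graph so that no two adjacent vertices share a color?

3

The cycle C-F-D-E-G-B-A-C has odd length 7, so it cannot be 2-colored; at least 3 colors are needed.
3 colors suffice: A=1, B=3, C=2, D=2, E=1, F=1, G=2. Every edge joins two different colors.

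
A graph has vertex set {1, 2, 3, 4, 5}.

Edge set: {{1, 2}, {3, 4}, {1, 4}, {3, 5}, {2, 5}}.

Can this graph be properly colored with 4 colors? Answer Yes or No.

The chromatic number is 3. The cycle 1-4-3-5-2-1 has odd length 5, so it cannot be 2-colored; at least 3 colors are needed.
One proper 3-coloring: 1=green, 2=red, 3=red, 4=blue, 5=blue.
Since 4 ≥ 3, a proper 4-coloring certainly exists.

Yes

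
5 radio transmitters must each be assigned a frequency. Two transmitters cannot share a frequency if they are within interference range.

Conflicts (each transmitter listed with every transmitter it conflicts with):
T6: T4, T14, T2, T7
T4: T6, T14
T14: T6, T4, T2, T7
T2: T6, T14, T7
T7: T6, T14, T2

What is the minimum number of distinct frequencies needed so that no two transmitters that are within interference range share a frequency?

4

T6, T14, T2, T7 are mutually in conflict, so at least 4 frequencies are needed.
4 frequencies suffice: T6=2, T4=3, T14=1, T2=4, T7=3. Each listed conflict is separated.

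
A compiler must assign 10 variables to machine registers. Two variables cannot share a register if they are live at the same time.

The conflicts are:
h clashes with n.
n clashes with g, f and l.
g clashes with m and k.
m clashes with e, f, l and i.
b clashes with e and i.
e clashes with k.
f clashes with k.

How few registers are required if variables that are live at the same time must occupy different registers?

b and i conflict, so at least 2 registers are needed.
Using 2 registers: h=2, n=1, g=2, m=1, b=1, e=2, f=2, l=2, k=1, i=2. Every pair that conflicts lands in different registers.

2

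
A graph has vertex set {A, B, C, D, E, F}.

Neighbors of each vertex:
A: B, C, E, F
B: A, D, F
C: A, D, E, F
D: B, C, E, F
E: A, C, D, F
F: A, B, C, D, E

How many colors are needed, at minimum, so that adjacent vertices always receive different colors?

4

C, D, E, F are mutually adjacent (a clique of size 4), so at least 4 colors are needed.
4 colors suffice: A=2, B=3, C=4, D=2, E=3, F=1. Each edge has distinct colors on its endpoints.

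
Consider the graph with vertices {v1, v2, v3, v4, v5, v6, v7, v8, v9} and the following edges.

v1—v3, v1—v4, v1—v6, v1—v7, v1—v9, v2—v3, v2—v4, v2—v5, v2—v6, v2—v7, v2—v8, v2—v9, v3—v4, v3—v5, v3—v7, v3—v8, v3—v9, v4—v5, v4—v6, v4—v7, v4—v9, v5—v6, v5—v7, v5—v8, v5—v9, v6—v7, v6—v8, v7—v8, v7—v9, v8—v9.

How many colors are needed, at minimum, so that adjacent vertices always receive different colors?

v2, v3, v5, v7, v8, v9 are mutually adjacent (a clique of size 6), so at least 6 colors are needed.
6 colors suffice: v1=4, v2=6, v3=3, v4=2, v5=4, v6=3, v7=1, v8=2, v9=5. No two adjacent vertices share a color.

6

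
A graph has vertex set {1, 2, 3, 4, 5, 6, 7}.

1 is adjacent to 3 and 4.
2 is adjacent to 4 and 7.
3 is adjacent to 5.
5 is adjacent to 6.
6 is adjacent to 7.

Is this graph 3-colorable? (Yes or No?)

The chromatic number is 3. The cycle 4-1-3-5-6-7-2-4 has odd length 7, so it cannot be 2-colored; at least 3 colors are needed.
3 colors suffice: color red → {1, 2, 5}; color blue → {3, 4, 6}; color green → {7}.
That is already a proper 3-coloring.

Yes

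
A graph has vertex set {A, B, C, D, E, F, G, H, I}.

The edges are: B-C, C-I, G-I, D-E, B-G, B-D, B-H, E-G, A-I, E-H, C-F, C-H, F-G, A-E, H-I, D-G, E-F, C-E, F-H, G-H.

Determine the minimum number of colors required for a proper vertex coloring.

4

E, F, G, H form a clique, so at least 4 colors are needed.
4 colors suffice: color 1 → {A, D, H}; color 2 → {C, G}; color 3 → {B, E, I}; color 4 → {F}. Each edge has distinct colors on its endpoints.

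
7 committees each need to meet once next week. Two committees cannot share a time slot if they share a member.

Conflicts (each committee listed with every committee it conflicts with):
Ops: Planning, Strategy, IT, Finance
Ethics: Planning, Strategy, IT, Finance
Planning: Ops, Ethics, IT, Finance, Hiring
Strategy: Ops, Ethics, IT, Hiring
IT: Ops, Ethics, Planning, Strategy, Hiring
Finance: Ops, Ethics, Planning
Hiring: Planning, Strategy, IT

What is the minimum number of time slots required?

Ethics, Strategy, IT are mutually in conflict, so at least 3 time slots are needed.
3 time slots suffice: time slot 1 → {Planning, Strategy}; time slot 2 → {IT, Finance}; time slot 3 → {Ops, Ethics, Hiring}. Every pair that conflicts lands in different time slots.

3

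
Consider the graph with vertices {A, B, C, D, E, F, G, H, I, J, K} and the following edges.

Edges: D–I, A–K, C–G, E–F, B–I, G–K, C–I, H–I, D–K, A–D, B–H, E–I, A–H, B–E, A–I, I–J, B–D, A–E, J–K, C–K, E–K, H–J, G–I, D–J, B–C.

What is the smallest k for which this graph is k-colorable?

3

A, D, K are mutually adjacent, so at least 3 colors are needed.
3 colors suffice: A=2, B=2, C=3, D=3, E=3, F=1, G=2, H=3, I=1, J=2, K=1. Every edge joins two different colors.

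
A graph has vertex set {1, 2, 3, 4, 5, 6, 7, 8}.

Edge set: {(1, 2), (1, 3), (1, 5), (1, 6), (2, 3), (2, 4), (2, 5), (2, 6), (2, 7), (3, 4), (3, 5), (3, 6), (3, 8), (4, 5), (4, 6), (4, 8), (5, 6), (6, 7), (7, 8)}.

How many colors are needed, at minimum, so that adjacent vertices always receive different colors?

2, 3, 4, 5, 6 are mutually adjacent (a clique of size 5), so at least 5 colors are needed.
A valid assignment using 5 colors: 1=yellow, 2=red, 3=green, 4=yellow, 5=purple, 6=blue, 7=green, 8=red. Each edge has distinct colors on its endpoints.

5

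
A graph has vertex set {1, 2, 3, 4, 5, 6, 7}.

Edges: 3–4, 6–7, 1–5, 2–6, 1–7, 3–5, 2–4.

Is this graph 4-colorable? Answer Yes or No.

The chromatic number is 3. The cycle 3-4-2-6-7-1-5-3 has odd length 7, so it cannot be 2-colored; at least 3 colors are needed.
3 colors suffice: color a → {4, 5, 6}; color b → {1, 2, 3}; color c → {7}.
Since 4 ≥ 3, a proper 4-coloring certainly exists.

Yes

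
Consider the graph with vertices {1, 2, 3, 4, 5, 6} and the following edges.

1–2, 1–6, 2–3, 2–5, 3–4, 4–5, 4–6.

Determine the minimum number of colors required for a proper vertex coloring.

3

The cycle 4-3-2-1-6-4 has odd length 5, so it cannot be 2-colored; at least 3 colors are needed.
3 colors suffice: color red → {2, 4}; color blue → {3, 5, 6}; color green → {1}. Each edge has distinct colors on its endpoints.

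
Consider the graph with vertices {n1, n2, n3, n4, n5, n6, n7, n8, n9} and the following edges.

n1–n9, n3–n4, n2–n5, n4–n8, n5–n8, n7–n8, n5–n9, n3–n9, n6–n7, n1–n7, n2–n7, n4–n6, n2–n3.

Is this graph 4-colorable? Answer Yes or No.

Yes

The chromatic number is 3. The cycle n8-n4-n3-n2-n7-n8 has odd length 5, so it cannot be 2-colored; at least 3 colors are needed.
3 colors suffice: n1=3, n2=2, n3=1, n4=2, n5=1, n6=3, n7=1, n8=3, n9=2.
Since 4 ≥ 3, a proper 4-coloring certainly exists.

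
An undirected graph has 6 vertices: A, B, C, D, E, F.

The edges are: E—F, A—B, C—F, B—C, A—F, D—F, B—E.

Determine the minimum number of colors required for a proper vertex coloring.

2

B and C are adjacent, so at least 2 colors are needed.
2 colors suffice: color 1 → {B, F}; color 2 → {A, C, D, E}. No two adjacent vertices share a color.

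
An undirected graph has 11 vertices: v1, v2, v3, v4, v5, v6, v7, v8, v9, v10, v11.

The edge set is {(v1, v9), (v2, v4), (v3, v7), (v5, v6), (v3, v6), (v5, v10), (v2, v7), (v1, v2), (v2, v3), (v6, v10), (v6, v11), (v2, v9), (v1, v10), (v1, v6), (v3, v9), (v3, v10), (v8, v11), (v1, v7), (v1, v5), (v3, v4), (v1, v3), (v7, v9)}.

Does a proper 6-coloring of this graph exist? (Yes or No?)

The chromatic number is 5. v1, v2, v3, v7, v9 are mutually adjacent (a clique of size 5), so at least 5 colors are needed.
A valid assignment using 5 colors: v1=1, v2=3, v3=2, v4=1, v5=2, v6=3, v7=4, v8=2, v9=5, v10=4, v11=1.
Since 6 ≥ 5, a proper 6-coloring certainly exists.

Yes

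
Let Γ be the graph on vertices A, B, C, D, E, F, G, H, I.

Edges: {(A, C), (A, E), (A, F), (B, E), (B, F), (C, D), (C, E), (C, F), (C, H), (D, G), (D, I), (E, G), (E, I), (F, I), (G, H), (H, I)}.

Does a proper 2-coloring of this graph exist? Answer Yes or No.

No

A, C, E form a triangle, so at least 3 colors are needed.
So 2 colors are not enough.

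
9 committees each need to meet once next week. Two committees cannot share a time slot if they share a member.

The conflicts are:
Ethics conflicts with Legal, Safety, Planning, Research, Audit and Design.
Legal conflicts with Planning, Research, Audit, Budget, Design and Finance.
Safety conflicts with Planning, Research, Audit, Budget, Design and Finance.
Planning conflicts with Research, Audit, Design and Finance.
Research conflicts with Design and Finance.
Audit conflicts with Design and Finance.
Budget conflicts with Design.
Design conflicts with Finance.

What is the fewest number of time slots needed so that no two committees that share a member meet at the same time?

Safety, Planning, Research, Design, Finance all conflict with each other, so at least 5 time slots are needed.
5 time slots suffice: Ethics=5, Legal=2, Safety=2, Planning=3, Research=4, Audit=4, Budget=3, Design=1, Finance=5. No two conflicting committees share a time slot.

5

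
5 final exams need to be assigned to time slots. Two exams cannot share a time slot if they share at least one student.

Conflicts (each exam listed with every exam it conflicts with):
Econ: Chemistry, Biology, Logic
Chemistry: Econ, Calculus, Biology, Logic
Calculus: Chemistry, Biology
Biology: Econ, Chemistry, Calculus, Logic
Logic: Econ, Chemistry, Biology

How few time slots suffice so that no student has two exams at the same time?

Econ, Chemistry, Biology, Logic are mutually in conflict, so at least 4 time slots are needed.
4 time slots suffice: time slot 1 → {Biology}; time slot 2 → {Chemistry}; time slot 3 → {Econ, Calculus}; time slot 4 → {Logic}. Every pair that conflicts lands in different time slots.

4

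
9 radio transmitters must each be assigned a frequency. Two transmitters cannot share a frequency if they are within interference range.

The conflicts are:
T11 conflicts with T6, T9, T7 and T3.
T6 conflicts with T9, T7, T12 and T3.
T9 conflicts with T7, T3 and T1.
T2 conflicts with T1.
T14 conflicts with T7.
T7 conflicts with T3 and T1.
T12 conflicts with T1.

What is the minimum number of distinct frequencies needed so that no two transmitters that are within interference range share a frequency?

T11, T6, T9, T7, T3 are mutually in conflict, so at least 5 frequencies are needed.
5 frequencies suffice: frequency 1 → {T2, T7, T12}; frequency 2 → {T9, T14}; frequency 3 → {T6, T1}; frequency 4 → {T3}; frequency 5 → {T11}. No two conflicting transmitters share a frequency.

5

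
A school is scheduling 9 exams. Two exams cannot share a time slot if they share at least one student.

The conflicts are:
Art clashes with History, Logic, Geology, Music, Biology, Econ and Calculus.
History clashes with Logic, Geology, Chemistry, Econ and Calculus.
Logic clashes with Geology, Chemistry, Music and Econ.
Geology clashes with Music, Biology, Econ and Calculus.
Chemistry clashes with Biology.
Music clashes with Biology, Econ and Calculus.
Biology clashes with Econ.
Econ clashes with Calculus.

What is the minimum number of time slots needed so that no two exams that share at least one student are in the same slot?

5

Art, Geology, Music, Biology, Econ pairwise conflict, so at least 5 time slots are needed.
5 time slots suffice: time slot 1 → {Geology, Chemistry}; time slot 2 → {Art}; time slot 3 → {Econ}; time slot 4 → {History, Music}; time slot 5 → {Logic, Biology, Calculus}. Each listed conflict is separated.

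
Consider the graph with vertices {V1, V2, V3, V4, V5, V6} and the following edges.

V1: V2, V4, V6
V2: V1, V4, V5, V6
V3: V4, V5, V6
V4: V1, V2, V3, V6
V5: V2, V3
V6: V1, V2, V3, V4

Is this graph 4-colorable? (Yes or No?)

Yes

The chromatic number is 4. V1, V2, V4, V6 form a clique, so at least 4 colors are needed.
A valid assignment using 4 colors: V1=4, V2=2, V3=2, V4=3, V5=1, V6=1.
That is already a proper 4-coloring.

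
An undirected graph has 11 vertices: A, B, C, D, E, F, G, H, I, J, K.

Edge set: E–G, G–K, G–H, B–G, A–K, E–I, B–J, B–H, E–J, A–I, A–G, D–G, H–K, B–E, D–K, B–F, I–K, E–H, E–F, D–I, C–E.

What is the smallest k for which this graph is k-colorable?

B, E, G, H are mutually adjacent (a clique of size 4), so at least 4 colors are needed.
4 colors suffice: color red → {E, K}; color blue → {C, F, G, I, J}; color green → {A, B, D}; color yellow → {H}. Every edge joins two different colors.

4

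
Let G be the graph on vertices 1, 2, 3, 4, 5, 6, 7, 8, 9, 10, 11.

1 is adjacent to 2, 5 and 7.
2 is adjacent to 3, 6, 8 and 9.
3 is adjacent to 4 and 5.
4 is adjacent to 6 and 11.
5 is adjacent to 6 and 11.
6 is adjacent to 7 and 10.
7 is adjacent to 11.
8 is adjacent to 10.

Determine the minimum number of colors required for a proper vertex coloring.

2

8 and 10 are adjacent, so at least 2 colors are needed.
2 colors suffice: color a → {1, 3, 6, 8, 9, 11}; color b → {2, 4, 5, 7, 10}. No two adjacent vertices share a color.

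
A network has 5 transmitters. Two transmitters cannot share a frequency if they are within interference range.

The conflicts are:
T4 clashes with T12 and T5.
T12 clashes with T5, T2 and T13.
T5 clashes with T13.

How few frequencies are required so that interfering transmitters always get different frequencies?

T4, T12, T5 are mutually in conflict, so at least 3 frequencies are needed.
3 frequencies suffice: frequency 1 → {T12}; frequency 2 → {T5, T2}; frequency 3 → {T4, T13}. Each listed conflict is separated.

3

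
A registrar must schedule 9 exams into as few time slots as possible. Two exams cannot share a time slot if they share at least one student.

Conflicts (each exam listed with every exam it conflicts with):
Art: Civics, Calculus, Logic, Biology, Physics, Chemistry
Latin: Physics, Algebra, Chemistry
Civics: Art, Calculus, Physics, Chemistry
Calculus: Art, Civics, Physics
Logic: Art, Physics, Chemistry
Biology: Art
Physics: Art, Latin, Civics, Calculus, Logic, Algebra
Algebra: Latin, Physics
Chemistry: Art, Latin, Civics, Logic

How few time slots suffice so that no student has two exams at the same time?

4

Art, Civics, Calculus, Physics pairwise conflict, so at least 4 time slots are needed.
4 time slots suffice: time slot 1 → {Art, Latin}; time slot 2 → {Biology, Physics, Chemistry}; time slot 3 → {Civics, Logic, Algebra}; time slot 4 → {Calculus}. Each listed conflict is separated.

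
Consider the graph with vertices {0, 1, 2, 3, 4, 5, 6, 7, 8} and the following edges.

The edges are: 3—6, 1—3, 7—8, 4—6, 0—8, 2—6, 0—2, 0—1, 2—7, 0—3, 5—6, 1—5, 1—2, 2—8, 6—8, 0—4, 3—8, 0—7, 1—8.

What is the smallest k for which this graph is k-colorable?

4

0, 2, 7, 8 are mutually adjacent (a clique of size 4), so at least 4 colors are needed.
4 colors suffice: color red → {0, 6}; color blue → {4, 5, 8}; color green → {2, 3}; color yellow → {1, 7}. No two adjacent vertices share a color.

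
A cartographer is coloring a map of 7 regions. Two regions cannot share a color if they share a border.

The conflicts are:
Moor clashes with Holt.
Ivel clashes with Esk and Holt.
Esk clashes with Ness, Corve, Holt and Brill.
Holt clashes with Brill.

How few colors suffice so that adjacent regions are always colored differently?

3

Ivel, Esk, Holt all conflict with each other, so at least 3 colors are needed.
3 colors suffice: color 1 → {Moor, Esk}; color 2 → {Ness, Corve, Holt}; color 3 → {Ivel, Brill}. Each listed conflict is separated.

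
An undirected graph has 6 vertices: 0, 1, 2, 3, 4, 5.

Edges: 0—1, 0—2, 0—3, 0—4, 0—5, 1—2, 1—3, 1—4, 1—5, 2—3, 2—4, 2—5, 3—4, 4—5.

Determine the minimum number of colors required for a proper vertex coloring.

5

0, 1, 2, 4, 5 form a clique, so at least 5 colors are needed.
5 colors suffice: color red → {1}; color blue → {2}; color green → {4}; color yellow → {0}; color purple → {3, 5}. Each edge has distinct colors on its endpoints.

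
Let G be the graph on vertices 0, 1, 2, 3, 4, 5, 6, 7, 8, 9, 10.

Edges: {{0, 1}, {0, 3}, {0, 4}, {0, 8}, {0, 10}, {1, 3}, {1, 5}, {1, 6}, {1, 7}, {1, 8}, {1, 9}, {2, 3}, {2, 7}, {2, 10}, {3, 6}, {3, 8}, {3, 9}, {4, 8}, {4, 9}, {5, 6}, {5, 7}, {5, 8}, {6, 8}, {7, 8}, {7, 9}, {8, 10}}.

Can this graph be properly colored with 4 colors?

The chromatic number is 4. 1, 3, 6, 8 are mutually adjacent (a clique of size 4), so at least 4 colors are needed.
A valid assignment using 4 colors: 0=d, 1=b, 2=a, 3=c, 4=b, 5=c, 6=d, 7=d, 8=a, 9=a, 10=b.
That is already a proper 4-coloring.

Yes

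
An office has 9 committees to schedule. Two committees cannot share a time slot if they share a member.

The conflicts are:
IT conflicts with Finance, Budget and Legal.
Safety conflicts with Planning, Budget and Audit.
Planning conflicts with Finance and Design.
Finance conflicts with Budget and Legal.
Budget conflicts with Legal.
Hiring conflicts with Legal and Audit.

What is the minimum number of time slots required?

IT, Finance, Budget, Legal all conflict with each other, so at least 4 time slots are needed.
4 time slots suffice: time slot 1 → {Planning, Budget, Hiring}; time slot 2 → {Safety, Legal, Design}; time slot 3 → {Finance, Audit}; time slot 4 → {IT}. Each listed conflict is separated.

4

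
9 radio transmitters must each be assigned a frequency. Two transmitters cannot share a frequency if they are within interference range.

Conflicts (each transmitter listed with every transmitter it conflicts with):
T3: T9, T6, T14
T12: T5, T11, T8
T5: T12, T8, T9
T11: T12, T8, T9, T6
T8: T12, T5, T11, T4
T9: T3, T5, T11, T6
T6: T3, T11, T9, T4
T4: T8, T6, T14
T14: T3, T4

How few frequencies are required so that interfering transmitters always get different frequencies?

3

T12, T5, T8 are mutually in conflict, so at least 3 frequencies are needed.
3 frequencies suffice: frequency 1 → {T8, T6, T14}; frequency 2 → {T3, T5, T11, T4}; frequency 3 → {T12, T9}. Every pair that conflicts lands in different frequencies.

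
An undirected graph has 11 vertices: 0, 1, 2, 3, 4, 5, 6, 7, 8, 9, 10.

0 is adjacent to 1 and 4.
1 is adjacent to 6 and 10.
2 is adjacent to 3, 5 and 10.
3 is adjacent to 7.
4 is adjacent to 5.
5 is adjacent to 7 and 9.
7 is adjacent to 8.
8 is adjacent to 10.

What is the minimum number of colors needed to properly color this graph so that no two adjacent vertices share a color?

The cycle 3-2-10-8-7-3 has odd length 5, so it cannot be 2-colored; at least 3 colors are needed.
One proper 3-coloring: 0=c, 1=a, 2=b, 3=a, 4=b, 5=a, 6=b, 7=b, 8=a, 9=b, 10=c. Each edge has distinct colors on its endpoints.

3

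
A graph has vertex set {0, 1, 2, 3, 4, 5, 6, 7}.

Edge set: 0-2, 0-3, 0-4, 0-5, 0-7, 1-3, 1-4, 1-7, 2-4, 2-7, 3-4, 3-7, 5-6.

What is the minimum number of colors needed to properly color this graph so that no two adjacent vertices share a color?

0, 3, 7 are pairwise adjacent, so at least 3 colors are needed.
3 colors suffice: color a → {0, 1, 6}; color b → {2, 3, 5}; color c → {4, 7}. Each edge has distinct colors on its endpoints.

3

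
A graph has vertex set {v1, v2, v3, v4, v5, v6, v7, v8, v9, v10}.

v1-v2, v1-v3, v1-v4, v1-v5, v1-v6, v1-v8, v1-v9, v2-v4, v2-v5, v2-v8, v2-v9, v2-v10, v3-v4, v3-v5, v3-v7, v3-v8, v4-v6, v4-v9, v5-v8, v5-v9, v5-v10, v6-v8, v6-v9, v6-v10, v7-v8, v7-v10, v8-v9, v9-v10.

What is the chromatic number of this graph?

v1, v2, v5, v8, v9 are mutually adjacent (a clique of size 5), so at least 5 colors are needed.
5 colors suffice: color 1 → {v3, v9}; color 2 → {v1, v10}; color 3 → {v4, v8}; color 4 → {v5, v6, v7}; color 5 → {v2}. Each edge has distinct colors on its endpoints.

5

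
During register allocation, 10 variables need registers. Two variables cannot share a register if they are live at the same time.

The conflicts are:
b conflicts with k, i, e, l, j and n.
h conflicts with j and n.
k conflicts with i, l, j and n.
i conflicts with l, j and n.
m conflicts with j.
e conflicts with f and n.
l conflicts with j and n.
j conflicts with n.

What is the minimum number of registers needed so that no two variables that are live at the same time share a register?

6

b, k, i, l, j, n are mutually in conflict, so at least 6 registers are needed.
6 registers suffice: register 1 → {e, j}; register 2 → {m, f, n}; register 3 → {b, h}; register 4 → {k}; register 5 → {i}; register 6 → {l}. Every pair that conflicts lands in different registers.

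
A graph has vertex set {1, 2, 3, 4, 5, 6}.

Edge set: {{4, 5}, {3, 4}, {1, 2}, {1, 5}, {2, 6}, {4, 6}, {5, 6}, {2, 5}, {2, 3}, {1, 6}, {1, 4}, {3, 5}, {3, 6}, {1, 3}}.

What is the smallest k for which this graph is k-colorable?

5

1, 2, 3, 5, 6 are pairwise adjacent (a clique of size 5), so at least 5 colors are needed.
5 colors suffice: color a → {1}; color b → {3}; color c → {5}; color d → {6}; color e → {2, 4}. Every edge joins two different colors.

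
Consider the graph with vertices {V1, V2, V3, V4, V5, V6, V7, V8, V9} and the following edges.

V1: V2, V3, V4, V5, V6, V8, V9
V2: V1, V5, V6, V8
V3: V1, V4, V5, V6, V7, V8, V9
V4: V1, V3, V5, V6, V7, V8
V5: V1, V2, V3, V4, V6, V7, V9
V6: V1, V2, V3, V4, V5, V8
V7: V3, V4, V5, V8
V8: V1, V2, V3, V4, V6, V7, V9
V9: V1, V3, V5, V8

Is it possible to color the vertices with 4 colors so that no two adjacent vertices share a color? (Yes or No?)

No

V1, V3, V4, V6, V8 form a clique, so at least 5 colors are needed.
So 4 colors are not enough.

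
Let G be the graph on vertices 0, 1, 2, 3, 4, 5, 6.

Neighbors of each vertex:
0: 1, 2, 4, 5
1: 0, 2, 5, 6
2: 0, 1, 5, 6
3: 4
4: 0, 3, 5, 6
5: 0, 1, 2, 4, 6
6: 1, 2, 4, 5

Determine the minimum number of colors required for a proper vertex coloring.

1, 2, 5, 6 are pairwise adjacent (a clique of size 4), so at least 4 colors are needed.
4 colors suffice: color a → {3, 5}; color b → {0, 6}; color c → {2, 4}; color d → {1}. Each edge has distinct colors on its endpoints.

4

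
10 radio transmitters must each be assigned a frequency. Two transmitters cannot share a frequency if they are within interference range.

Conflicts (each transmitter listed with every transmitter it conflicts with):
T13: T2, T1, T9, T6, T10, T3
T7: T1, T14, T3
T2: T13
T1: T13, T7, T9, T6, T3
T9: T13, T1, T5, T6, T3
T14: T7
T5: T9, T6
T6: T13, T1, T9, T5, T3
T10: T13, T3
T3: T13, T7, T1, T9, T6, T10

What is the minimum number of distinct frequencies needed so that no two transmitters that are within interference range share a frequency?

5

T13, T1, T9, T6, T3 pairwise conflict, so at least 5 frequencies are needed.
5 frequencies suffice: frequency 1 → {T13, T7, T5}; frequency 2 → {T2, T14, T3}; frequency 3 → {T9, T10}; frequency 4 → {T1}; frequency 5 → {T6}. Each listed conflict is separated.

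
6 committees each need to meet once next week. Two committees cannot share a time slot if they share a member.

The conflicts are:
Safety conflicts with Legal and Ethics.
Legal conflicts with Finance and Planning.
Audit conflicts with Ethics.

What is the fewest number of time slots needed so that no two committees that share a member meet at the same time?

2

Audit and Ethics conflict, so at least 2 time slots are needed.
A valid assignment using 2 time slots: Safety=2, Legal=1, Finance=2, Audit=2, Planning=2, Ethics=1. Each listed conflict is separated.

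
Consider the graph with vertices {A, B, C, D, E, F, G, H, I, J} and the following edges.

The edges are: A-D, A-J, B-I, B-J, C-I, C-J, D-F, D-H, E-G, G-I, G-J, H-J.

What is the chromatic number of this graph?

2

G and I are adjacent, so at least 2 colors are needed.
A valid assignment using 2 colors: A=blue, B=blue, C=blue, D=red, E=red, F=blue, G=blue, H=blue, I=red, J=red. Each edge has distinct colors on its endpoints.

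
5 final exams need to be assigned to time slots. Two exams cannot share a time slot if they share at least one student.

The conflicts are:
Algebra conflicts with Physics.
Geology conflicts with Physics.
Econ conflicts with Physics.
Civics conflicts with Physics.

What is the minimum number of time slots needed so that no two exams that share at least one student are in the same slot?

2

Civics and Physics conflict, so at least 2 time slots are needed.
2 time slots suffice: time slot 1 → {Physics}; time slot 2 → {Algebra, Geology, Econ, Civics}. Each listed conflict is separated.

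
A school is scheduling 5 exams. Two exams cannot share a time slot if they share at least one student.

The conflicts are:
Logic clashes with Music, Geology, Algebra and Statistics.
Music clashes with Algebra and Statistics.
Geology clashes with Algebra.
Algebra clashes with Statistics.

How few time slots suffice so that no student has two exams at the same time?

4

Logic, Music, Algebra, Statistics are mutually in conflict, so at least 4 time slots are needed.
4 time slots suffice: time slot 1 → {Logic}; time slot 2 → {Algebra}; time slot 3 → {Music, Geology}; time slot 4 → {Statistics}. No two conflicting exams share a time slot.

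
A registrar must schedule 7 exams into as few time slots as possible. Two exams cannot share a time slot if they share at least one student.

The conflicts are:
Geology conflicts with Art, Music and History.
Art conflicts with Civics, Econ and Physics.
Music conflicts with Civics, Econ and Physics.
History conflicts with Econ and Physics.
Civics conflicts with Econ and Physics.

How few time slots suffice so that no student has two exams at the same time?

3

Art, Civics, Econ are mutually in conflict, so at least 3 time slots are needed.
3 time slots suffice: Geology=2, Art=1, Music=1, History=1, Civics=3, Econ=2, Physics=2. Each listed conflict is separated.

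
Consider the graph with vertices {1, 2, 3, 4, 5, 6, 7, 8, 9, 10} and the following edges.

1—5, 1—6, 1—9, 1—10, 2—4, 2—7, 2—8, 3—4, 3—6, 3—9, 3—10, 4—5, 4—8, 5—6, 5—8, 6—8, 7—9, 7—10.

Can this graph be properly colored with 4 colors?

Yes

The chromatic number is 3. 1, 5, 6 are pairwise adjacent, so at least 3 colors are needed.
3 colors suffice: color red → {1, 3, 7, 8}; color blue → {2, 5, 9, 10}; color green → {4, 6}.
Since 4 ≥ 3, a proper 4-coloring certainly exists.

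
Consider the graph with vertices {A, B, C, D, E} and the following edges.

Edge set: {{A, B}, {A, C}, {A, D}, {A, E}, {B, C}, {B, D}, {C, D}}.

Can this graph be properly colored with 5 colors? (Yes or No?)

Yes

The chromatic number is 4. A, B, C, D form a clique, so at least 4 colors are needed.
4 colors suffice: color red → {A}; color blue → {C, E}; color green → {D}; color yellow → {B}.
Since 5 ≥ 4, a proper 5-coloring certainly exists.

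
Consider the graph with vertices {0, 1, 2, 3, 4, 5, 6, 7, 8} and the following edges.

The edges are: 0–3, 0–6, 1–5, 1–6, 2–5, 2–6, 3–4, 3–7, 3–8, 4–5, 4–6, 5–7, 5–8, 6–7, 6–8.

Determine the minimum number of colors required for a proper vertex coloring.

2

6 and 7 are adjacent, so at least 2 colors are needed.
One proper 2-coloring: 0=b, 1=b, 2=b, 3=a, 4=b, 5=a, 6=a, 7=b, 8=b. Each edge has distinct colors on its endpoints.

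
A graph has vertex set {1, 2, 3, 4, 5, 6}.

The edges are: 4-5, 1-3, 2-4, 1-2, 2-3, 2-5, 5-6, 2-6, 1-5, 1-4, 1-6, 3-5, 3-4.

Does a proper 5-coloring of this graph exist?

Yes

The chromatic number is 5. 1, 2, 3, 4, 5 are pairwise adjacent (a clique of size 5), so at least 5 colors are needed.
One proper 5-coloring: 1=green, 2=red, 3=yellow, 4=purple, 5=blue, 6=yellow.
That is already a proper 5-coloring.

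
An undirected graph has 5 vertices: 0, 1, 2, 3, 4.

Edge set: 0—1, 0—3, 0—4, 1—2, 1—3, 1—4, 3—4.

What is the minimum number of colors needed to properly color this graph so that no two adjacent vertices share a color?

0, 1, 3, 4 are pairwise adjacent (a clique of size 4), so at least 4 colors are needed.
4 colors suffice: color red → {1}; color blue → {2, 4}; color green → {0}; color yellow → {3}. No two adjacent vertices share a color.

4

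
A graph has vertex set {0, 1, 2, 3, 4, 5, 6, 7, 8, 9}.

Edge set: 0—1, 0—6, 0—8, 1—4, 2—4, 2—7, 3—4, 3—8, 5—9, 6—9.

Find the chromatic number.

3

The cycle 3-8-0-1-4-3 has odd length 5, so it cannot be 2-colored; at least 3 colors are needed.
3 colors suffice: color a → {0, 4, 7, 9}; color b → {1, 2, 5, 6, 8}; color c → {3}. No two adjacent vertices share a color.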